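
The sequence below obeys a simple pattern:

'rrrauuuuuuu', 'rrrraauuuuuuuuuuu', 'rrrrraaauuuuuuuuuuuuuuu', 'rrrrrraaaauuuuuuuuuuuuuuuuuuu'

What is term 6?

Each string has the form r^{n+1} a^{n-1} u^{4n-1}, where the shown terms are n = 2, 3, 4, 5.
For term 6, n = 7, so the run lengths are 8, 6, 27.

rrrrrrrraaaaaauuuuuuuuuuuuuuuuuuuuuuuuuuu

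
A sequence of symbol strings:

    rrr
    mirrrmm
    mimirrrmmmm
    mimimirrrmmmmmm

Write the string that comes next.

s(k+1) = mi·s(k)·mm, so each term gains mi as a prefix and mm as a suffix.
Applying this once more to mimimirrrmmmmmm:

mimimimirrrmmmmmmmm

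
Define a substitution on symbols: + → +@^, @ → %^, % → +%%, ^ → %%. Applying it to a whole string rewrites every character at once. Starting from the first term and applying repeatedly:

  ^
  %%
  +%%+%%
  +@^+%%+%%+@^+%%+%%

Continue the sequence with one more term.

+@^%^%%+@^+%%+%%+@^+%%+%%+@^%^%%+@^+%%+%%+@^+%%+%%

Replace each of the 18 characters of +@^+%%+%%+@^+%%+%% in place — +@^ %^ %% +@^ +%% +%% +@^ +%% +%% +@^ %^ %% +@^ +%% +%% +@^ +%% +%% — and concatenate.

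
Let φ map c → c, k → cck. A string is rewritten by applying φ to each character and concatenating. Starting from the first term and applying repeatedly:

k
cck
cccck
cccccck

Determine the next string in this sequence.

cccccccck

Rewriting each symbol of cccccck: c→c, c→c, c→c, c→c, c→c, c→c, k→cck, which concatenates to c c c c c c cck.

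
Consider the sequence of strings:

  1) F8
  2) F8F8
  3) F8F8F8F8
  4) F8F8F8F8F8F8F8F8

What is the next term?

F8F8F8F8F8F8F8F8F8F8F8F8F8F8F8F8

s(k+1) = s(k)·s(k) — each term doubles the last.
So the next term is two copies of F8F8F8F8F8F8F8F8.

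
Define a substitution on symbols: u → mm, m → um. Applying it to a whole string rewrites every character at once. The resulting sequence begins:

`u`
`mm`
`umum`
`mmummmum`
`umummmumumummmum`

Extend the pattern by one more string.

Rewriting the 16 symbols of umummmumumummmum one by one yields mm um mm um um um mm um mm um mm um um um mm um; concatenated:

mmummmumumummmummmummmumumummmum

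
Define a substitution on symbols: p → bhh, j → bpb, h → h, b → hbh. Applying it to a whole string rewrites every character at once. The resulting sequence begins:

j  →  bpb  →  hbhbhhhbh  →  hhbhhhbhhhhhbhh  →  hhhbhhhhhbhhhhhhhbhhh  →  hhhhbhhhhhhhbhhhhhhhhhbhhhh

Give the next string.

Rewriting the 27 symbols of hhhhbhhhhhhhbhhhhhhhhhbhhhh one by one yields h h h h hbh h h h h h h h hbh h h h h h h h h h hbh h h h h; concatenated:

hhhhhbhhhhhhhhhbhhhhhhhhhhhbhhhhh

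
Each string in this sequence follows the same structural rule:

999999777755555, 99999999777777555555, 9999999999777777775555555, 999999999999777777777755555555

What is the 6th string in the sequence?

Each string has the form 9^{2n} 7^{2n-2} 5^{n+2}, where the shown terms are n = 3, 4, 5, 6.
For term 6, n = 8, so the run lengths are 16, 14, 10.

9999999999999999777777777777775555555555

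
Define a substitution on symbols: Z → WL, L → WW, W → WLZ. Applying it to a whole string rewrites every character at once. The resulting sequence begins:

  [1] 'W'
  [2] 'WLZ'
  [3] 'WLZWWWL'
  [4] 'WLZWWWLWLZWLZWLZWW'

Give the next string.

WLZWWWLWLZWLZWLZWWWLZWWWLWLZWWWLWLZWWWLWLZWLZ

φ(WLZWWWLWLZWLZWLZWW) expands symbol-by-symbol to WLZ WW WL WLZ WLZ WLZ WW WLZ WW WL WLZ WW WL WLZ WW WL WLZ WLZ; joining the 18 pieces gives the next term.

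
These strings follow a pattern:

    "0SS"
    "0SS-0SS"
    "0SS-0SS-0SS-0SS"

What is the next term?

Every step duplicates the string with '-' between the halves.
One more doubling of 0SS-0SS-0SS-0SS gives the answer.

0SS-0SS-0SS-0SS-0SS-0SS-0SS-0SS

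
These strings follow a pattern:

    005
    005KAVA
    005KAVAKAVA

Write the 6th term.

005KAVAKAVAKAVAKAVAKAVA

The strings grow by a fixed suffix KAVA each time.
From 005KAVAKAVA, 3 further steps: 005KAVAKAVA → 005KAVAKAVAKAVA → 005KAVAKAVAKAVAKAVA → (answer).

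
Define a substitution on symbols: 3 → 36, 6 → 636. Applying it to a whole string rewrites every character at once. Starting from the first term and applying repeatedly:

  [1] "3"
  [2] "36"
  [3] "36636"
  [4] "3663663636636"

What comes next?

Rewriting the 13 symbols of 3663663636636 one by one yields 36 636 636 36 636 636 36 636 36 636 636 36 636; concatenated:

3663663636636636366363663663636636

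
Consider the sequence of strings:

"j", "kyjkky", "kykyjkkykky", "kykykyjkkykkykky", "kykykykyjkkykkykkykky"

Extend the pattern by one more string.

kykykykykyjkkykkykkykkykky

Each term wraps the previous one in ky on the left and kky on the right.
So the next term is ky·kykykykyjkkykkykkykky·kky.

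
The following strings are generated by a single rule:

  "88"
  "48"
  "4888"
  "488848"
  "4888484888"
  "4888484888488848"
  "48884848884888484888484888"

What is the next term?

Each term (from the third on) is the previous term followed by the one before it: term 3 = 48·88 = 4888.
Continuing: 48884848884888484888484888 · 4888484888488848 gives term 8.

488848488848884848884848884888484888488848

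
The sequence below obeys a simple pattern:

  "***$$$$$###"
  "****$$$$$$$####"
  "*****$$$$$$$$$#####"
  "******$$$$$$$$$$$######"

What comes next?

*******$$$$$$$$$$$$$#######

The n-th term is n *'s then 2n-1 $'s then n #'s, where the shown terms are n = 3, 4, 5, 6.
For the next term, n = 7, so the run lengths are 7, 13, 7.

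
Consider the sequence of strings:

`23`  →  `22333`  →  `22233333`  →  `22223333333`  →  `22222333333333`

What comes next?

22222233333333333

Each string has the form 2^{n} 3^{2n-1} (n = 1, 2, …).
For the next term, n = 6, so the run lengths are 6, 11.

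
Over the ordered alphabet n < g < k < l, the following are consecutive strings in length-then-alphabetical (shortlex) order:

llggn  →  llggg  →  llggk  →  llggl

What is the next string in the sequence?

llgkn

Find the rightmost character of llggl below l, bump it to the next letter, and reset everything to its right to n.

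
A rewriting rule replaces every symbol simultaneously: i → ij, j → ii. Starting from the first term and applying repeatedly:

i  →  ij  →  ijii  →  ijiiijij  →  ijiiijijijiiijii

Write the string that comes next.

Rewriting the 16 symbols of ijiiijijijiiijii one by one yields ij ii ij ij ij ii ij ii ij ii ij ij ij ii ij ij; concatenated:

ijiiijijijiiijiiijiiijijijiiijij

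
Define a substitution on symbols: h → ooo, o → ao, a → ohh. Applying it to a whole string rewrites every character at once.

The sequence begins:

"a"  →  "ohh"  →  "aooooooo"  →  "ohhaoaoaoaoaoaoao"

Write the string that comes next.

aoooooooohhaoohhaoohhaoohhaoohhaoohhaoohhao

φ(ohhaoaoaoaoaoaoao) expands symbol-by-symbol to ao ooo ooo ohh ao ohh ao ohh ao ohh ao ohh ao ohh ao ohh ao; joining the 17 pieces gives the next term.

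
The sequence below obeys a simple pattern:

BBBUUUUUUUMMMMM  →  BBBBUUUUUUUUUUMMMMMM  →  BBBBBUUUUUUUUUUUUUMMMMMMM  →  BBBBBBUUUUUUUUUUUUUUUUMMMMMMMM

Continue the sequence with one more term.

BBBBBBBUUUUUUUUUUUUUUUUUUUMMMMMMMMM

The n-th term is n+1 B's then 3n+1 U's then n+3 M's, where the shown terms are n = 2, 3, 4, 5.
Setting n = 6 gives 7, 19, 9 characters in each block.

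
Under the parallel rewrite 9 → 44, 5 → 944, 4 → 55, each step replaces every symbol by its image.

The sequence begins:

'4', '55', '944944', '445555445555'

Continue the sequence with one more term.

Rewriting each symbol of 445555445555: 4→55, 4→55, 5→944, 5→944, 5→944, 5→944, 4→55, 4→55, 5→944, 5→944, 5→944, 5→944, which concatenates to 55 55 944 944 944 944 55 55 944 944 944 944.

55559449449449445555944944944944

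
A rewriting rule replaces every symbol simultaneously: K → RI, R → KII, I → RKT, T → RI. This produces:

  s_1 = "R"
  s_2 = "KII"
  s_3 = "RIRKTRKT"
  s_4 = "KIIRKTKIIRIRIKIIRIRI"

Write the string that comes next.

RIRKTRKTKIIRIRIRIRKTRKTKIIRKTKIIRKTRIRKTRKTKIIRKTKIIRKT

Replace each of the 20 characters of KIIRKTKIIRIRIKIIRIRI in place — RI RKT RKT KII RI RI RI RKT RKT KII RKT KII RKT RI RKT RKT KII RKT KII RKT — and concatenate.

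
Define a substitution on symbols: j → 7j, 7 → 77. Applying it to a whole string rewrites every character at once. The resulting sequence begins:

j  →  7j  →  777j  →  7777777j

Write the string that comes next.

777777777777777j

Rewriting each symbol of 7777777j: 7→77, 7→77, 7→77, 7→77, 7→77, 7→77, 7→77, j→7j, which concatenates to 77 77 77 77 77 77 77 7j.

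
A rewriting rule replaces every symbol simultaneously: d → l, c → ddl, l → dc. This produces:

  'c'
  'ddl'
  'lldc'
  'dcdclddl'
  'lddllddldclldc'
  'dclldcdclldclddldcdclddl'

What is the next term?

Applying the rule to each of the 24 symbols of dclldcdclldclddldcdclddl gives the pieces l ddl dc dc l ddl l ddl dc dc l ddl dc l l dc l ddl l ddl dc l l dc, which concatenate to the answer.

lddldcdclddllddldcdclddldclldclddllddldclldc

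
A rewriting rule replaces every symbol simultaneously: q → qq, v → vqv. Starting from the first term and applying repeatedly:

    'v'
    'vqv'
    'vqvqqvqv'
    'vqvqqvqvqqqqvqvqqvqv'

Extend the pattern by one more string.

φ(vqvqqvqvqqqqvqvqqvqv) expands symbol-by-symbol to vqv qq vqv qq qq vqv qq vqv qq qq qq qq vqv qq vqv qq qq vqv qq vqv; joining the 20 pieces gives the next term.

vqvqqvqvqqqqvqvqqvqvqqqqqqqqvqvqqvqvqqqqvqvqqvqv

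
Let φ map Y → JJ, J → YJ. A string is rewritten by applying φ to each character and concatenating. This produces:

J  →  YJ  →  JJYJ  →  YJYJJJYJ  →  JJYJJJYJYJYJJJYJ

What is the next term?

YJYJJJYJYJYJJJYJJJYJJJYJYJYJJJYJ

Replace each of the 16 characters of JJYJJJYJYJYJJJYJ in place — YJ YJ JJ YJ YJ YJ JJ YJ JJ YJ JJ YJ YJ YJ JJ YJ — and concatenate.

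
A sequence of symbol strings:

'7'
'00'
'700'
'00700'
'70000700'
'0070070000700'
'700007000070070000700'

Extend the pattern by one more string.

From term 3 onward, concatenate the second-to-last term with the last: 7·00 = 700, 00·700 = 00700, …
Continuing: 0070070000700 · 700007000070070000700 gives term 8.

0070070000700700007000070070000700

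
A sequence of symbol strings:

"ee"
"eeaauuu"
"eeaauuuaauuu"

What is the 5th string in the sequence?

Each term is the previous one with aauuu appended.
From eeaauuuaauuu, 2 further steps: eeaauuuaauuu → eeaauuuaauuuaauuu → (answer).

eeaauuuaauuuaauuuaauuu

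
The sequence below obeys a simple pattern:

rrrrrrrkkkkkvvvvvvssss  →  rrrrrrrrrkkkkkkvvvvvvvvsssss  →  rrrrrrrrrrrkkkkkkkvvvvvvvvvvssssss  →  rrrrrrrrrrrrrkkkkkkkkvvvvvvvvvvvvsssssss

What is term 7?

The n-th term is 2n+1 r's then n+2 k's then 2n v's then n+1 s's, where the shown terms are n = 3, 4, 5, 6.
At n = 9 the blocks have lengths 19, 11, 18, 10.

rrrrrrrrrrrrrrrrrrrkkkkkkkkkkkvvvvvvvvvvvvvvvvvvssssssssss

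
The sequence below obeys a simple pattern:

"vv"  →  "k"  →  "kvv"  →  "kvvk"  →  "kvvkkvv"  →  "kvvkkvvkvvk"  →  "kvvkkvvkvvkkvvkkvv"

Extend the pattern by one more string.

This is a Fibonacci-style word recurrence s(k) = s(k−1)·s(k−2): e.g. k·vv = kvv.
So term 8 is kvvkkvvkvvkkvvkkvv·kvvkkvvkvvk.

kvvkkvvkvvkkvvkkvvkvvkkvvkvvk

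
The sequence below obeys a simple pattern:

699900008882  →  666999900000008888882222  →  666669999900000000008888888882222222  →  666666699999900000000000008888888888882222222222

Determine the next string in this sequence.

666666666999999900000000000000008888888888888882222222222222

Each string has the form 6^{2n-1} 9^{n+2} 0^{3n+1} 8^{3n} 2^{3n-2} (n = 1, 2, …).
For the next term, n = 5, so the run lengths are 9, 7, 16, 15, 13.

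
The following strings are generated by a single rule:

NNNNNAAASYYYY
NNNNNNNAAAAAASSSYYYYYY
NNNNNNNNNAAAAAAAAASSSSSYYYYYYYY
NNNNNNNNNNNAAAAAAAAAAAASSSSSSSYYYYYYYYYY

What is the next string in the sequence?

NNNNNNNNNNNNNAAAAAAAAAAAAAAASSSSSSSSSYYYYYYYYYYYY

Each string has the form N^{2n+3} A^{3n} S^{2n-1} Y^{2n+2} (n = 1, 2, …).
For the next term, n = 5, so the run lengths are 13, 15, 9, 12.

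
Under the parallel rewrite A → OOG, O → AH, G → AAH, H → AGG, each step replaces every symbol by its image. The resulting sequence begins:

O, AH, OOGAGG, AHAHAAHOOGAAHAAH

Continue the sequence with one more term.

φ(AHAHAAHOOGAAHAAH) expands symbol-by-symbol to OOG AGG OOG AGG OOG OOG AGG AH AH AAH OOG OOG AGG OOG OOG AGG; joining the 16 pieces gives the next term.

OOGAGGOOGAGGOOGOOGAGGAHAHAAHOOGOOGAGGOOGOOGAGG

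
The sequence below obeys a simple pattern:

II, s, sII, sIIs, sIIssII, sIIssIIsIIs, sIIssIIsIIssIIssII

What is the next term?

sIIssIIsIIssIIssIIsIIssIIsIIs

Each term (from the third on) is the previous term followed by the one before it: term 3 = s·II = sII.
So term 8 is sIIssIIsIIssIIssII·sIIssIIsIIs.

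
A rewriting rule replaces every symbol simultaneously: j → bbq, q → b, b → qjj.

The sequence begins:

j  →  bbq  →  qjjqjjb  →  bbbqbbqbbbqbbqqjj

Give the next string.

φ(bbbqbbqbbbqbbqqjj) expands symbol-by-symbol to qjj qjj qjj b qjj qjj b qjj qjj qjj b qjj qjj b b bbq bbq; joining the 17 pieces gives the next term.

qjjqjjqjjbqjjqjjbqjjqjjqjjbqjjqjjbbbbqbbq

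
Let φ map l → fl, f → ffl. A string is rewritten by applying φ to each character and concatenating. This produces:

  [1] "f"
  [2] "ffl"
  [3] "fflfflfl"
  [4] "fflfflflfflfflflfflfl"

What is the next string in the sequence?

Rewriting the 21 symbols of fflfflflfflfflflfflfl one by one yields ffl ffl fl ffl ffl fl ffl fl ffl ffl fl ffl ffl fl ffl fl ffl ffl fl ffl fl; concatenated:

fflfflflfflfflflfflflfflfflflfflfflflfflflfflfflflfflfl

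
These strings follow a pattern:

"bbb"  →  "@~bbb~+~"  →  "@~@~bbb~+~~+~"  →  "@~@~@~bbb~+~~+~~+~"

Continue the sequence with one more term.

s(k+1) = @~·s(k)·~+~, so each term gains @~ as a prefix and ~+~ as a suffix.
One more step from @~@~@~bbb~+~~+~~+~ gives the answer.

@~@~@~@~bbb~+~~+~~+~~+~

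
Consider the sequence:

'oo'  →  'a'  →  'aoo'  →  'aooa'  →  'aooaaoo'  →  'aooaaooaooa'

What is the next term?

From term 3 onward, concatenate the last term with the second-to-last: a·oo = aoo, aoo·a = aooa, …
Continuing: aooaaooaooa · aooaaoo gives term 7.

aooaaooaooaaooaaoo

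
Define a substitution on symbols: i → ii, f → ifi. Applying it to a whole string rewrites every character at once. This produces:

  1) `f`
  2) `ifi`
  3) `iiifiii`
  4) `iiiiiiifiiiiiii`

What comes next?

Rewriting the 15 symbols of iiiiiiifiiiiiii one by one yields ii ii ii ii ii ii ii ifi ii ii ii ii ii ii ii; concatenated:

iiiiiiiiiiiiiiifiiiiiiiiiiiiiii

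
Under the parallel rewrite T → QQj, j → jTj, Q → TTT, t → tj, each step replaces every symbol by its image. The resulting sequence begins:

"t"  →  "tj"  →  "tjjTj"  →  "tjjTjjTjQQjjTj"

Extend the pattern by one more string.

tjjTjjTjQQjjTjjTjQQjjTjTTTTTTjTjjTjQQjjTj

Replace each of the 14 characters of tjjTjjTjQQjjTj in place — tj jTj jTj QQj jTj jTj QQj jTj TTT TTT jTj jTj QQj jTj — and concatenate.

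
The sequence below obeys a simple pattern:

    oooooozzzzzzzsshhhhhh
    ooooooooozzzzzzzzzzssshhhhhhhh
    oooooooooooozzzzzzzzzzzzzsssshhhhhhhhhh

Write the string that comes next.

ooooooooooooooozzzzzzzzzzzzzzzzssssshhhhhhhhhhhh

The n-th term is 3n o's then 3n+1 z's then n s's then 2n+2 h's, where the shown terms are n = 2, 3, 4.
For the next term, n = 5, so the run lengths are 15, 16, 5, 12.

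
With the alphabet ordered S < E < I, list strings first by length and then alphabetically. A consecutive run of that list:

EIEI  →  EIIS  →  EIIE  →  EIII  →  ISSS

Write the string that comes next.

Find the rightmost character of ISSS below I, bump it to the next letter, and reset everything to its right to S.

ISSE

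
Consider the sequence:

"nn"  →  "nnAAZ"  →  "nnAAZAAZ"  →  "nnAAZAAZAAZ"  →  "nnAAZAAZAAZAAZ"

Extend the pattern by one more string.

The strings grow by a fixed suffix AAZ each time.
Applying this once more to nnAAZAAZAAZAAZ:

nnAAZAAZAAZAAZAAZ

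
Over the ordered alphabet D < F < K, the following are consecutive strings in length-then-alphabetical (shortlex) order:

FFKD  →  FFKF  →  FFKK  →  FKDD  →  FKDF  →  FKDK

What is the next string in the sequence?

FKFD

The successor of FKDK increments the rightmost position that isn't already K and resets every position after it to D.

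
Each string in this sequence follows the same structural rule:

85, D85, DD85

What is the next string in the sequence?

DDD85

Each term is the previous one with D prepended.
So the next term is D·DD85.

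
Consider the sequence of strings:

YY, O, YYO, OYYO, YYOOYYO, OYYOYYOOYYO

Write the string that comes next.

Each term (from the third on) is the two preceding terms concatenated in order: term 3 = YY·O = YYO.
The next term joins YYOOYYO and OYYOYYOOYYO.

YYOOYYOOYYOYYOOYYO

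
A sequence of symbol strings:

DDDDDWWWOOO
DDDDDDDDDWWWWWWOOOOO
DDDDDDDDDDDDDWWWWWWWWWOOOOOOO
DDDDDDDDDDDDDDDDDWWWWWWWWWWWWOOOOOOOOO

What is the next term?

Reading off run lengths: D runs 5, 9, 13, 17; W runs 3, 6, 9, 12; O runs 3, 5, 7, 9 — each is linear in n (n = 1, 2, …).
For the next term, n = 5, so the run lengths are 21, 15, 11.

DDDDDDDDDDDDDDDDDDDDDWWWWWWWWWWWWWWWOOOOOOOOOOO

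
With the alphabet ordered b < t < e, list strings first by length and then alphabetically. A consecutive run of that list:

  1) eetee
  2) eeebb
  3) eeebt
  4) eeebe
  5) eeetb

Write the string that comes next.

eeett

Treat eeetb as a base-3 numeral over the given alphabet and add one, carrying through any trailing e's.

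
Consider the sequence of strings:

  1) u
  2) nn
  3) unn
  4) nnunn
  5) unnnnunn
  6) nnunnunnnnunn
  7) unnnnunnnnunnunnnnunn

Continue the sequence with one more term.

From term 3 onward, concatenate the second-to-last term with the last: u·nn = unn, nn·unn = nnunn, …
Continuing: nnunnunnnnunn · unnnnunnnnunnunnnnunn gives term 8.

nnunnunnnnunnunnnnunnnnunnunnnnunn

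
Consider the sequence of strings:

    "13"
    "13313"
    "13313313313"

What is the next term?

Every step duplicates the string with '3' between the halves.
Doubling 13313313313 with '3' between the halves:

13313313313313313313313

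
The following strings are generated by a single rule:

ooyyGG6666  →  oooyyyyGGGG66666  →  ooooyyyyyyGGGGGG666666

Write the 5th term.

ooooooyyyyyyyyyyGGGGGGGGGG66666666

Reading off run lengths: o runs 2, 3, 4; y runs 2, 4, 6; G runs 2, 4, 6; 6 runs 4, 5, 6 — each is linear in n (n = 1, 2, …).
Setting n = 5 gives 6, 10, 10, 8 characters in each block.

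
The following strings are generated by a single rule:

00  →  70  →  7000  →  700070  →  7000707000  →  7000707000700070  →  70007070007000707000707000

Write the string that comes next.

700070700070007070007070007000707000700070

From term 3 onward, concatenate the last term with the second-to-last: 70·00 = 7000, 7000·70 = 700070, …
Continuing: 70007070007000707000707000 · 7000707000700070 gives term 8.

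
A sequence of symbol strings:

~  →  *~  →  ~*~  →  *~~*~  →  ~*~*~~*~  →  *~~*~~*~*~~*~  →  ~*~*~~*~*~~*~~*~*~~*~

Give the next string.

*~~*~~*~*~~*~~*~*~~*~*~~*~~*~*~~*~

Each term (from the third on) is the two preceding terms concatenated in order: term 3 = ~·*~ = ~*~.
The next term joins *~~*~~*~*~~*~ and ~*~*~~*~*~~*~~*~*~~*~.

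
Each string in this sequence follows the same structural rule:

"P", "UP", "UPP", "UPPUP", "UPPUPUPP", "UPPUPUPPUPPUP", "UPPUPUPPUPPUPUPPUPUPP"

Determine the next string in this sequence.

From term 3 onward, concatenate the last term with the second-to-last: UP·P = UPP, UPP·UP = UPPUP, …
So term 8 is UPPUPUPPUPPUPUPPUPUPP·UPPUPUPPUPPUP.

UPPUPUPPUPPUPUPPUPUPPUPPUPUPPUPPUP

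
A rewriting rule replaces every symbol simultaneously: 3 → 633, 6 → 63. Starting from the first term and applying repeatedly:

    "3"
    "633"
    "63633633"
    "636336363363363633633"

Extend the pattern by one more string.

Rewriting the 21 symbols of 636336363363363633633 one by one yields 63 633 63 633 633 63 633 63 633 633 63 633 633 63 633 63 633 633 63 633 633; concatenated:

6363363633633636336363363363633633636336363363363633633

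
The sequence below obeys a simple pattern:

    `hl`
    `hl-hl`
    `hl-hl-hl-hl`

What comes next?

Each string is two copies of the previous one joined by '-'.
Doubling hl-hl-hl-hl with '-' between the halves:

hl-hl-hl-hl-hl-hl-hl-hl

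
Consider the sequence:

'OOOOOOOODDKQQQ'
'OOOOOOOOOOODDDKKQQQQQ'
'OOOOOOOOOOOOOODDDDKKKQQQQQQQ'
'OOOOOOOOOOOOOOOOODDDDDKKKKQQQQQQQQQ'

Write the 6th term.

OOOOOOOOOOOOOOOOOOOOOOODDDDDDDKKKKKKQQQQQQQQQQQQQ

Reading off run lengths: O runs 8, 11, 14, 17; D runs 2, 3, 4, 5; K runs 1, 2, 3, 4; Q runs 3, 5, 7, 9 — each is linear in n, where the shown terms are n = 2, 3, 4, 5.
For term 6, n = 7, so the run lengths are 23, 7, 6, 13.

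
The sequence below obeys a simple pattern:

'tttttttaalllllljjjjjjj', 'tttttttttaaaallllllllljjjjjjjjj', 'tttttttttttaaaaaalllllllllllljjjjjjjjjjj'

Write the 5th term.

Term n consists of 2n+3 t's, followed by 2n-2 a's, followed by 3n l's, followed by 2n+3 j's, where the shown terms are n = 2, 3, 4.
For term 5, n = 6, so the run lengths are 15, 10, 18, 15.

tttttttttttttttaaaaaaaaaalllllllllllllllllljjjjjjjjjjjjjjj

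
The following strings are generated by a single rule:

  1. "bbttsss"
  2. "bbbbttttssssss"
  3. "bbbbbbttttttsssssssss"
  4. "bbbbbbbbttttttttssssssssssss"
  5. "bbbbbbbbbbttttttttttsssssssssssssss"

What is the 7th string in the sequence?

Reading off run lengths: b runs 2, 4, 6, 8, 10; t runs 2, 4, 6, 8, 10; s runs 3, 6, 9, 12, 15 — each is linear in n (n = 1, 2, …).
At n = 7 the blocks have lengths 14, 14, 21.

bbbbbbbbbbbbbbttttttttttttttsssssssssssssssssssss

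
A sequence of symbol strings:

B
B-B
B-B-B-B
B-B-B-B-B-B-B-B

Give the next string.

Each string is two copies of the previous one joined by '-'.
Doubling B-B-B-B-B-B-B-B with '-' between the halves:

B-B-B-B-B-B-B-B-B-B-B-B-B-B-B-B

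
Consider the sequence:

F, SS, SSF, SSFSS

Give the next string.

SSFSSSSF

This is a Fibonacci-style word recurrence s(k) = s(k−1)·s(k−2): e.g. SS·F = SSF.
The next term joins SSFSS and SSF.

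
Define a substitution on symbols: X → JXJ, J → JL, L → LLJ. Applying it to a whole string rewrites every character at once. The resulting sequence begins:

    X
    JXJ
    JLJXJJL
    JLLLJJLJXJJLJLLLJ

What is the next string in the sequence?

JLLLJLLJLLJJLJLLLJJLJXJJLJLLLJJLLLJLLJLLJJL

φ(JLLLJJLJXJJLJLLLJ) expands symbol-by-symbol to JL LLJ LLJ LLJ JL JL LLJ JL JXJ JL JL LLJ JL LLJ LLJ LLJ JL; joining the 17 pieces gives the next term.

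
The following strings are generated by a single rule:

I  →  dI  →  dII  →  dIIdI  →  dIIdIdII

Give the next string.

dIIdIdIIdIIdI

Each term (from the third on) is the previous term followed by the one before it: term 3 = dI·I = dII.
Continuing: dIIdIdII · dIIdI gives term 6.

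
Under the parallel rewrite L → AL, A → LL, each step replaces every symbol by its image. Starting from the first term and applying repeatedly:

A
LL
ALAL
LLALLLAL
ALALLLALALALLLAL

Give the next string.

Rewriting the 16 symbols of ALALLLALALALLLAL one by one yields LL AL LL AL AL AL LL AL LL AL LL AL AL AL LL AL; concatenated:

LLALLLALALALLLALLLALLLALALALLLAL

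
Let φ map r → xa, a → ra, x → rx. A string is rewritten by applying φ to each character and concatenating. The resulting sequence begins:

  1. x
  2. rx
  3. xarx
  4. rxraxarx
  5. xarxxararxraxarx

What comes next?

φ(xarxxararxraxarx) expands symbol-by-symbol to rx ra xa rx rx ra xa ra xa rx xa ra rx ra xa rx; joining the 16 pieces gives the next term.

rxraxarxrxraxaraxarxxararxraxarx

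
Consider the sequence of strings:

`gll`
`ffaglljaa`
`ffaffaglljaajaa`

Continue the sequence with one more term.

ffaffaffaglljaajaajaa

s(k+1) = ffa·s(k)·jaa, so each term gains ffa as a prefix and jaa as a suffix.
One more step from ffaffaglljaajaa gives the answer.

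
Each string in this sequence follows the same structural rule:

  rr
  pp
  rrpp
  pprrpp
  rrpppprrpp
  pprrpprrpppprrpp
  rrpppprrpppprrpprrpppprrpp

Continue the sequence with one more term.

pprrpprrpppprrpprrpppprrpppprrpprrpppprrpp

From term 3 onward, concatenate the second-to-last term with the last: rr·pp = rrpp, pp·rrpp = pprrpp, …
The next term joins pprrpprrpppprrpp and rrpppprrpppprrpprrpppprrpp.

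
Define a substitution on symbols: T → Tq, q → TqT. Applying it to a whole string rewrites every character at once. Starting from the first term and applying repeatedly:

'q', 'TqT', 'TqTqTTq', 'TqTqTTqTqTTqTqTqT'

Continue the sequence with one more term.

TqTqTTqTqTTqTqTqTTqTqTTqTqTqTTqTqTTqTqTTq

Replace each of the 17 characters of TqTqTTqTqTTqTqTqT in place — Tq TqT Tq TqT Tq Tq TqT Tq TqT Tq Tq TqT Tq TqT Tq TqT Tq — and concatenate.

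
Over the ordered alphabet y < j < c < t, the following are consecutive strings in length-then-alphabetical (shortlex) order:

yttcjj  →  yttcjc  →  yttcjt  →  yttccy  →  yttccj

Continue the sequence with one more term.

The successor of yttccj increments the rightmost position that isn't already t and resets every position after it to y.

yttccc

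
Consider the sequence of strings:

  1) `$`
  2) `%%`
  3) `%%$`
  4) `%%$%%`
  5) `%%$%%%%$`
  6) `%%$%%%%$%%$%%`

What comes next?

This is a Fibonacci-style word recurrence s(k) = s(k−1)·s(k−2): e.g. %%·$ = %%$.
Continuing: %%$%%%%$%%$%% · %%$%%%%$ gives term 7.

%%$%%%%$%%$%%%%$%%%%$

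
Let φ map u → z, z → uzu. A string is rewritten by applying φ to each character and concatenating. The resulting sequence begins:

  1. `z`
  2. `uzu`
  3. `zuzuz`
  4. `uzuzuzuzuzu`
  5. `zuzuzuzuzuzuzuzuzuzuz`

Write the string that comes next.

uzuzuzuzuzuzuzuzuzuzuzuzuzuzuzuzuzuzuzuzuzu

φ(zuzuzuzuzuzuzuzuzuzuz) expands symbol-by-symbol to uzu z uzu z uzu z uzu z uzu z uzu z uzu z uzu z uzu z uzu z uzu; joining the 21 pieces gives the next term.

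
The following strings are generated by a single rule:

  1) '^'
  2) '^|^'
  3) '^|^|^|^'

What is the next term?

^|^|^|^|^|^|^|^

s(k+1) = s(k)·|·s(k) — each term doubles the last with '|' between the halves.
One more doubling of ^|^|^|^ gives the answer.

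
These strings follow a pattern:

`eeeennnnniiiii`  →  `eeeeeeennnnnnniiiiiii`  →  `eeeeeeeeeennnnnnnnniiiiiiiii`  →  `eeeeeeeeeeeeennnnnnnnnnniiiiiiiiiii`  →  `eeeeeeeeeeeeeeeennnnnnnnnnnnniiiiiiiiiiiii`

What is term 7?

Term n consists of 3n-2 e's, followed by 2n+1 n's, followed by 2n+1 i's, where the shown terms are n = 2, 3, 4, 5, 6.
Setting n = 8 gives 22, 17, 17 characters in each block.

eeeeeeeeeeeeeeeeeeeeeennnnnnnnnnnnnnnnniiiiiiiiiiiiiiiii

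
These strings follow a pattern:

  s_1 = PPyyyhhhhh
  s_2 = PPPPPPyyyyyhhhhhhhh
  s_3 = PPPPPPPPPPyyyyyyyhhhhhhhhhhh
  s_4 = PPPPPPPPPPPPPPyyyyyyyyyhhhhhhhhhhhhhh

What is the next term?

PPPPPPPPPPPPPPPPPPyyyyyyyyyyyhhhhhhhhhhhhhhhhh

Term n consists of 4n-2 P's, followed by 2n+1 y's, followed by 3n+2 h's (n = 1, 2, …).
At n = 5 the blocks have lengths 18, 11, 17.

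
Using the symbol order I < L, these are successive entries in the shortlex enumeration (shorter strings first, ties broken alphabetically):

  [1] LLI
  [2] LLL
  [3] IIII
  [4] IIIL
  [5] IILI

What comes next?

IILL

Find the rightmost character of IILI below L, bump it to the next letter, and reset everything to its right to I.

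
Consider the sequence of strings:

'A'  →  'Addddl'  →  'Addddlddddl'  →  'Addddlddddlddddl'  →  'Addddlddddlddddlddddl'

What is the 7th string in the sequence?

Every step adds ddddl to the end: s(k+1) = s(k)·ddddl.
From Addddlddddlddddlddddl, 2 further steps: Addddlddddlddddlddddl → Addddlddddlddddlddddlddddl → (answer).

Addddlddddlddddlddddlddddlddddl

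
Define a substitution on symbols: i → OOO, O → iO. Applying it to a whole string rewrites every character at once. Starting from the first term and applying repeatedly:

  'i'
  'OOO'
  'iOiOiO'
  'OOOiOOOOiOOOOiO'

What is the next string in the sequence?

φ(OOOiOOOOiOOOOiO) expands symbol-by-symbol to iO iO iO OOO iO iO iO iO OOO iO iO iO iO OOO iO; joining the 15 pieces gives the next term.

iOiOiOOOOiOiOiOiOOOOiOiOiOiOOOOiO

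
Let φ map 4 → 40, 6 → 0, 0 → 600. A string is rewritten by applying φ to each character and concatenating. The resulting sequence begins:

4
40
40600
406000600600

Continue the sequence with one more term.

Apply φ to 406000600600 symbol by symbol: 4→40, 0→600, 6→0, 0→600, 0→600, 0→600, 6→0, 0→600, 0→600, 6→0, 0→600, 0→600; joined: 40 600 0 600 600 600 0 600 600 0 600 600.

40600060060060006006000600600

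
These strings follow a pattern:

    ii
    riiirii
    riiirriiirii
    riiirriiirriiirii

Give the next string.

riiirriiirriiirriiirii

The strings grow by a fixed prefix riiir each time.
One more step from riiirriiirriiirii gives the answer.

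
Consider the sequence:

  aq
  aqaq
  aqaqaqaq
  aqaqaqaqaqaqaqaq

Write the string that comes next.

Every step duplicates the string.
So the next term is two copies of aqaqaqaqaqaqaqaq.

aqaqaqaqaqaqaqaqaqaqaqaqaqaqaqaq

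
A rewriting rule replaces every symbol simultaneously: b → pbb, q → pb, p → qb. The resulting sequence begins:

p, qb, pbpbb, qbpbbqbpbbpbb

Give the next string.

φ(qbpbbqbpbbpbb) expands symbol-by-symbol to pb pbb qb pbb pbb pb pbb qb pbb pbb qb pbb pbb; joining the 13 pieces gives the next term.

pbpbbqbpbbpbbpbpbbqbpbbpbbqbpbbpbb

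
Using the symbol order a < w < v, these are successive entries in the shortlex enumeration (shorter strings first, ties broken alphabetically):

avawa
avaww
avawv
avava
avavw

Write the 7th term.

Advancing 2 positions from avavw through avavw → avavv reaches term 7.

avwaa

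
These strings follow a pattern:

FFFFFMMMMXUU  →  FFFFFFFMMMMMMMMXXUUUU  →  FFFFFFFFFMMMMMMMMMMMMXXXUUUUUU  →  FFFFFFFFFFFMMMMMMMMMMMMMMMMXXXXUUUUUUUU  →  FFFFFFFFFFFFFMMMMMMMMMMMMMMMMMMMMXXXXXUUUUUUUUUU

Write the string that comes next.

Each string has the form F^{2n+3} M^{4n} X^{n} U^{2n} (n = 1, 2, …).
For the next term, n = 6, so the run lengths are 15, 24, 6, 12.

FFFFFFFFFFFFFFFMMMMMMMMMMMMMMMMMMMMMMMMXXXXXXUUUUUUUUUUUU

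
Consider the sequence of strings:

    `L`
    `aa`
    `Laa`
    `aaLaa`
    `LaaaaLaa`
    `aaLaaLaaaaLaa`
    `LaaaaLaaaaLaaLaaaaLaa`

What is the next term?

Each term (from the third on) is the two preceding terms concatenated in order: term 3 = L·aa = Laa.
Continuing: aaLaaLaaaaLaa · LaaaaLaaaaLaaLaaaaLaa gives term 8.

aaLaaLaaaaLaaLaaaaLaaaaLaaLaaaaLaa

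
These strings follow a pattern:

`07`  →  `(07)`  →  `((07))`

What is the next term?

Every step adds ( to the front and ) to the end of the previous string.
Applying this once more to ((07)):

(((07)))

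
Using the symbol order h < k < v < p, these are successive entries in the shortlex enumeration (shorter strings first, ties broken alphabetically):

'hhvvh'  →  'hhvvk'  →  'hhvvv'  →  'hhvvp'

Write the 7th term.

Continuing the enumeration 3 steps past hhvvp: hhvvp → hhvph → hhvpk → (answer).

hhvpv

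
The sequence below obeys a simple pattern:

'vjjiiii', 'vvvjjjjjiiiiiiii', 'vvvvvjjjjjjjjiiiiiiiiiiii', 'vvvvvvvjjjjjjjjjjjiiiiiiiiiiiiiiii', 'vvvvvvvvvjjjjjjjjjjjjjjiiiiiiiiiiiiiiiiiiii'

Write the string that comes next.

Reading off run lengths: v runs 1, 3, 5, 7, 9; j runs 2, 5, 8, 11, 14; i runs 4, 8, 12, 16, 20 — each is linear in n (n = 1, 2, …).
Setting n = 6 gives 11, 17, 24 characters in each block.

vvvvvvvvvvvjjjjjjjjjjjjjjjjjiiiiiiiiiiiiiiiiiiiiiiii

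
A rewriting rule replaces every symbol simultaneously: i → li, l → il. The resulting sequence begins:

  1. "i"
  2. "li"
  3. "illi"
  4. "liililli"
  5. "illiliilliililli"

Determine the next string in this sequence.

Applying the rule to each of the 16 symbols of illiliilliililli gives the pieces li il il li il li li il il li li il li il il li, which concatenate to the answer.

liililliilliliililliliilliililli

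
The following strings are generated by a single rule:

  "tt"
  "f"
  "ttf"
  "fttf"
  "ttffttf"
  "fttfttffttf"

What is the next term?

ttffttffttfttffttf

Each term (from the third on) is the two preceding terms concatenated in order: term 3 = tt·f = ttf.
Continuing: ttffttf · fttfttffttf gives term 7.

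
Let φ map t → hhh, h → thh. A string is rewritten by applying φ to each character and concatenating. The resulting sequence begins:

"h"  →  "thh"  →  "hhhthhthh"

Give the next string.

thhthhthhhhhthhthhhhhthhthh

Apply φ to hhhthhthh symbol by symbol: h→thh, h→thh, h→thh, t→hhh, h→thh, h→thh, t→hhh, h→thh, h→thh; joined: thh thh thh hhh thh thh hhh thh thh.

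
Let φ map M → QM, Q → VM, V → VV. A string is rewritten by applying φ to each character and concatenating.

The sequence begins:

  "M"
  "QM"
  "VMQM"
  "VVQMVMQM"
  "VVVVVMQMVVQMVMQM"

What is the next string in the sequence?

VVVVVVVVVVQMVMQMVVVVVMQMVVQMVMQM

Applying the rule to each of the 16 symbols of VVVVVMQMVVQMVMQM gives the pieces VV VV VV VV VV QM VM QM VV VV VM QM VV QM VM QM, which concatenate to the answer.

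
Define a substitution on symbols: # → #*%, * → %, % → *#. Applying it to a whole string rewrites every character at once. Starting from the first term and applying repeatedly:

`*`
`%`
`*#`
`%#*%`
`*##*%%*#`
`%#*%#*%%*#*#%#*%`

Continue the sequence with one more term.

Rewriting the 16 symbols of %#*%#*%%*#*#%#*% one by one yields *# #*% % *# #*% % *# *# % #*% % #*% *# #*% % *#; concatenated:

*##*%%*##*%%*#*#%#*%%#*%*##*%%*#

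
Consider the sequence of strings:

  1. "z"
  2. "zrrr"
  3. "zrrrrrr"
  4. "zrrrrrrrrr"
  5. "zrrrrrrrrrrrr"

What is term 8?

zrrrrrrrrrrrrrrrrrrrrr

Each term is the previous one with rrr appended.
From zrrrrrrrrrrrr, 3 further steps: zrrrrrrrrrrrr → zrrrrrrrrrrrrrrr → zrrrrrrrrrrrrrrrrrr → (answer).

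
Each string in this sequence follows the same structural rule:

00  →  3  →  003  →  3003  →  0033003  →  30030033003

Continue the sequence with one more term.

From term 3 onward, concatenate the second-to-last term with the last: 00·3 = 003, 3·003 = 3003, …
The next term joins 0033003 and 30030033003.

003300330030033003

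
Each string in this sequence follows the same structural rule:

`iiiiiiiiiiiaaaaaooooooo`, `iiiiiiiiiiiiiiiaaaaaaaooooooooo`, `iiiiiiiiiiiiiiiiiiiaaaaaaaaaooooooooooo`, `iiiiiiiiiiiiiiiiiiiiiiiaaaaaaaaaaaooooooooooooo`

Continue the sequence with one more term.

Term n consists of 4n+3 i's, followed by 2n+1 a's, followed by 2n+3 o's, where the shown terms are n = 2, 3, 4, 5.
Setting n = 6 gives 27, 13, 15 characters in each block.

iiiiiiiiiiiiiiiiiiiiiiiiiiiaaaaaaaaaaaaaooooooooooooooo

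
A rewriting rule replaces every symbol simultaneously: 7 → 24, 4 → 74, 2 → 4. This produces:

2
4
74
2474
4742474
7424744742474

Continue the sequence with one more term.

φ(7424744742474) expands symbol-by-symbol to 24 74 4 74 24 74 74 24 74 4 74 24 74; joining the 13 pieces gives the next term.

247447424747424744742474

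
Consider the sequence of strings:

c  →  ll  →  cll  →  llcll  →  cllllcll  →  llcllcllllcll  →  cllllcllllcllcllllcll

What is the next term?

This is a Fibonacci-style word recurrence s(k) = s(k−2)·s(k−1): e.g. c·ll = cll.
Continuing: llcllcllllcll · cllllcllllcllcllllcll gives term 8.

llcllcllllcllcllllcllllcllcllllcll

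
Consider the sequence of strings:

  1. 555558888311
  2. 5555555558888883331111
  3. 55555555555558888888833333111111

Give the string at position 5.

Term n consists of 4n+1 5's, followed by 2n+2 8's, followed by 2n-1 3's, followed by 2n 1's (n = 1, 2, …).
For term 5, n = 5, so the run lengths are 21, 12, 9, 10.

5555555555555555555558888888888883333333331111111111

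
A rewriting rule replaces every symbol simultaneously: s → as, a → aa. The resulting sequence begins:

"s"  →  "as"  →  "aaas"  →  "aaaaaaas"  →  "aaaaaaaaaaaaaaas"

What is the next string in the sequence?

aaaaaaaaaaaaaaaaaaaaaaaaaaaaaaas

Replace each of the 16 characters of aaaaaaaaaaaaaaas in place — aa aa aa aa aa aa aa aa aa aa aa aa aa aa aa as — and concatenate.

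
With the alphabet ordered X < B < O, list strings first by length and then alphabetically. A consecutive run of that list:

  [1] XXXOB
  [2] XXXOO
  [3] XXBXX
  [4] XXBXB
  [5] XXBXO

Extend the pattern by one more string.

Treat XXBXO as a base-3 numeral over the given alphabet and add one, carrying through any trailing O's.

XXBBX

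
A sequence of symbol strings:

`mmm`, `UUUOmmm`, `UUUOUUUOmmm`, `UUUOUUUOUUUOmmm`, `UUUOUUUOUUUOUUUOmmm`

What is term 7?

Every step adds UUUO at the front: s(k+1) = UUUO·s(k).
From UUUOUUUOUUUOUUUOmmm, 2 further steps: UUUOUUUOUUUOUUUOmmm → UUUOUUUOUUUOUUUOUUUOmmm → (answer).

UUUOUUUOUUUOUUUOUUUOUUUOmmm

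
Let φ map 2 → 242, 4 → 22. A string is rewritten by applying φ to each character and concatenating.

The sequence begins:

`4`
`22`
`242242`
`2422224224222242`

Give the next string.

24222242242242242222422422224224224224222242

Applying the rule to each of the 16 symbols of 2422224224222242 gives the pieces 242 22 242 242 242 242 22 242 242 22 242 242 242 242 22 242, which concatenate to the answer.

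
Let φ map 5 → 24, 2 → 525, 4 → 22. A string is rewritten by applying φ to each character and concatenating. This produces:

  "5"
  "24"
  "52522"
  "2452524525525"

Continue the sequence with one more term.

5252224525245252224525242452524

Applying the rule to each of the 13 symbols of 2452524525525 gives the pieces 525 22 24 525 24 525 22 24 525 24 24 525 24, which concatenate to the answer.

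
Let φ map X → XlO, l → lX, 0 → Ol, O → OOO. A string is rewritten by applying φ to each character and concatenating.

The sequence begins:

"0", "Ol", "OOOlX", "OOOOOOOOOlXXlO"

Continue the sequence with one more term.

OOOOOOOOOOOOOOOOOOOOOOOOOOOlXXlOXlOlXOOO

Applying the rule to each of the 14 symbols of OOOOOOOOOlXXlO gives the pieces OOO OOO OOO OOO OOO OOO OOO OOO OOO lX XlO XlO lX OOO, which concatenate to the answer.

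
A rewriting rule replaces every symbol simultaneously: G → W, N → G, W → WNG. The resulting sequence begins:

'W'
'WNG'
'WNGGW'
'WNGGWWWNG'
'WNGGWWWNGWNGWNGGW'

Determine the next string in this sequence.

Applying the rule to each of the 17 symbols of WNGGWWWNGWNGWNGGW gives the pieces WNG G W W WNG WNG WNG G W WNG G W WNG G W W WNG, which concatenate to the answer.

WNGGWWWNGWNGWNGGWWNGGWWNGGWWWNG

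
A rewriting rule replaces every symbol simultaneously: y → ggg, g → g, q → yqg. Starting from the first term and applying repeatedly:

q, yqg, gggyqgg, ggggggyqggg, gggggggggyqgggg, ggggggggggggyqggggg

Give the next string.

Replace each of the 19 characters of ggggggggggggyqggggg in place — g g g g g g g g g g g g ggg yqg g g g g g — and concatenate.

gggggggggggggggyqgggggg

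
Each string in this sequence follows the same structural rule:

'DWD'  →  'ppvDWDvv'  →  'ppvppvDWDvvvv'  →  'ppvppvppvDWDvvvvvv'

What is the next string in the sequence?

Every step adds ppv to the front and vv to the end of the previous string.
Applying this once more to ppvppvppvDWDvvvvvv:

ppvppvppvppvDWDvvvvvvvv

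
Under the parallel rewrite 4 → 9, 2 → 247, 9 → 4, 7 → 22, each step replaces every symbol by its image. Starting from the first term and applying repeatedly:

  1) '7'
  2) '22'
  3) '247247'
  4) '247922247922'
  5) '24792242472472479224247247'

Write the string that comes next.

2479224247247924792224792224792242472479247922247922

Replace each of the 26 characters of 24792242472472479224247247 in place — 247 9 22 4 247 247 9 247 9 22 247 9 22 247 9 22 4 247 247 9 247 9 22 247 9 22 — and concatenate.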